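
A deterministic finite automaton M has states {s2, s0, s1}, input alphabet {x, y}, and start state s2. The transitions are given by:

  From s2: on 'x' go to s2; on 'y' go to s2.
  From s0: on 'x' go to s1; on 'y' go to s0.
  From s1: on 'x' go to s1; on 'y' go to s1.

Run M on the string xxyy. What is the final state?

s2

s2 → s2 → s2 → s2 → s2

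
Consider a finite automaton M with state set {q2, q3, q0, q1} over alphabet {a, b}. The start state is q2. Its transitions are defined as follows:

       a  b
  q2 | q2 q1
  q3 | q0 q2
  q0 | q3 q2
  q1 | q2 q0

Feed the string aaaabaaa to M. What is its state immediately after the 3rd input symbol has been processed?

q2

q2 → q2 → q2 → q2
After 3 symbols: q2.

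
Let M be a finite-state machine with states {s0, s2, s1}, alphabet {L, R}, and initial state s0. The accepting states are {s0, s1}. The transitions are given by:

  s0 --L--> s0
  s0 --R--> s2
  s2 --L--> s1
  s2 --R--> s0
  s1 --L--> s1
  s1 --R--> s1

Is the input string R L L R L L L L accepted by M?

Yes

s0 → s2 → s1 → s1 → s1 → s1 → s1 → s1 → s1
End state s1 is accepting.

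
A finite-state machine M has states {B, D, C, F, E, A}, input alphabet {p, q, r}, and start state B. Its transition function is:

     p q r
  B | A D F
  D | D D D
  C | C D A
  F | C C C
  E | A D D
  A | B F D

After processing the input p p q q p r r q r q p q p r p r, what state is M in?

D

start at B
read 'p': B → A
read 'p': A → B
read 'q': B → D
read 'q': D → D
read 'p': D → D
read 'r': D → D
read 'r': D → D
read 'q': D → D
read 'r': D → D
read 'q': D → D
read 'p': D → D
read 'q': D → D
read 'p': D → D
read 'r': D → D
read 'p': D → D
read 'r': D → D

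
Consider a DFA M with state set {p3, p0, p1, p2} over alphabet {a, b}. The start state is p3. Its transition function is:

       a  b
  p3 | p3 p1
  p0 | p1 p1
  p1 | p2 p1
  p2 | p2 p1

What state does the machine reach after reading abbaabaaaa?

start at p3
read 'a': p3 → p3
read 'b': p3 → p1
read 'b': p1 → p1
read 'a': p1 → p2
read 'a': p2 → p2
read 'b': p2 → p1
read 'a': p1 → p2
read 'a': p2 → p2
read 'a': p2 → p2
read 'a': p2 → p2

p2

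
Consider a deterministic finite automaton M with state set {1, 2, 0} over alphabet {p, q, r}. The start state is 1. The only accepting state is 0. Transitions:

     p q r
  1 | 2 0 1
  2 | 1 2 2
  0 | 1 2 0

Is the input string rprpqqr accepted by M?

No

Trace: 1 -r-> 1 -p-> 2 -r-> 2 -p-> 1 -q-> 0 -q-> 2 -r-> 2
End state 2 is not accepting.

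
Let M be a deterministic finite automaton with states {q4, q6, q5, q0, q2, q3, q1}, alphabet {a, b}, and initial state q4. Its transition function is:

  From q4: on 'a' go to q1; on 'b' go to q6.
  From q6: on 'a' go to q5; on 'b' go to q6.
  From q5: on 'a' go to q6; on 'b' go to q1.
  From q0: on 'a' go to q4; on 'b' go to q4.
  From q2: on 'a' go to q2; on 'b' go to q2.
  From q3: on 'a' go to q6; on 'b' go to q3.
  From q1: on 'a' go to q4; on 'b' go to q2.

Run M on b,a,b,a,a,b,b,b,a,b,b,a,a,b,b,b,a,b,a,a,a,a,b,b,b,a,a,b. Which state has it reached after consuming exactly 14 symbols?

q2

Trace: q4 -b-> q6 -a-> q5 -b-> q1 -a-> q4 -a-> q1 -b-> q2 -b-> q2 -b-> q2 -a-> q2 -b-> q2 -b-> q2 -a-> q2 -a-> q2 -b-> q2
After 14 symbols: q2.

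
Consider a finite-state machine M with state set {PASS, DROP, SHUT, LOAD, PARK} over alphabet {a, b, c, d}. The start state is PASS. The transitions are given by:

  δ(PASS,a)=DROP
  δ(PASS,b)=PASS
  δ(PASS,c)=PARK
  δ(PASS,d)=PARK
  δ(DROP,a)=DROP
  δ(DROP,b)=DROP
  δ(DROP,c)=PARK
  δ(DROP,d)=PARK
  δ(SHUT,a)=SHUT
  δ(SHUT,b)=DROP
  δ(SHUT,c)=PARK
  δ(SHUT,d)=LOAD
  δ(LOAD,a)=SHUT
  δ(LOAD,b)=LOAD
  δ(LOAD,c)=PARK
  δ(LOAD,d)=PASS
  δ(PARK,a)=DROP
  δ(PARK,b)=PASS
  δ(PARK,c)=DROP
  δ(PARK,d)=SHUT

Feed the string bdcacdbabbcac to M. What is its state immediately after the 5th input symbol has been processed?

PARK

Trace: PASS -b-> PASS -d-> PARK -c-> DROP -a-> DROP -c-> PARK
After 5 symbols: PARK.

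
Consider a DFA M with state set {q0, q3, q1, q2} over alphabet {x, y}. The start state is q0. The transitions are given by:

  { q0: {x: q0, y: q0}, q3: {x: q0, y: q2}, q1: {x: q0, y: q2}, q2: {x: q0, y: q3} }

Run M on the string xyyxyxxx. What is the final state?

q0 → q0 → q0 → q0 → q0 → q0 → q0 → q0 → q0

q0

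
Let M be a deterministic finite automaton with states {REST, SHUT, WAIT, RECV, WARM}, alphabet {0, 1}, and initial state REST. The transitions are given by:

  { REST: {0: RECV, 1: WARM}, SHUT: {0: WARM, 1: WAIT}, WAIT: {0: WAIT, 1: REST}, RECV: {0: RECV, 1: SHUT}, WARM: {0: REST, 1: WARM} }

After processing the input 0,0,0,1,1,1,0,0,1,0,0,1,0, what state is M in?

REST

start at REST
read '0': REST → RECV
read '0': RECV → RECV
read '0': RECV → RECV
read '1': RECV → SHUT
read '1': SHUT → WAIT
read '1': WAIT → REST
read '0': REST → RECV
read '0': RECV → RECV
read '1': RECV → SHUT
read '0': SHUT → WARM
read '0': WARM → REST
read '1': REST → WARM
read '0': WARM → REST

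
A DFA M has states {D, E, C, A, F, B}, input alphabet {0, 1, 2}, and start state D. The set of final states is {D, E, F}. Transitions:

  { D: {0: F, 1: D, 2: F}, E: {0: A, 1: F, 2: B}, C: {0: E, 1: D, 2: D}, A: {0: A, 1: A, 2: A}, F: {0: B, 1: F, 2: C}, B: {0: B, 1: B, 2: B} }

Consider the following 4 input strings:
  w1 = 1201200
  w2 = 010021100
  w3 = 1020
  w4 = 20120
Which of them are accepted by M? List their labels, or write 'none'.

w1: Trace: D -1-> D -2-> F -0-> B -1-> B -2-> B -0-> B -0-> B  → end B, rejected
w2: Trace: D -0-> F -1-> F -0-> B -0-> B -2-> B -1-> B -1-> B -0-> B -0-> B  → end B, rejected
w3: Trace: D -1-> D -0-> F -2-> C -0-> E  → end E, accepted
w4: Trace: D -2-> F -0-> B -1-> B -2-> B -0-> B  → end B, rejected

w3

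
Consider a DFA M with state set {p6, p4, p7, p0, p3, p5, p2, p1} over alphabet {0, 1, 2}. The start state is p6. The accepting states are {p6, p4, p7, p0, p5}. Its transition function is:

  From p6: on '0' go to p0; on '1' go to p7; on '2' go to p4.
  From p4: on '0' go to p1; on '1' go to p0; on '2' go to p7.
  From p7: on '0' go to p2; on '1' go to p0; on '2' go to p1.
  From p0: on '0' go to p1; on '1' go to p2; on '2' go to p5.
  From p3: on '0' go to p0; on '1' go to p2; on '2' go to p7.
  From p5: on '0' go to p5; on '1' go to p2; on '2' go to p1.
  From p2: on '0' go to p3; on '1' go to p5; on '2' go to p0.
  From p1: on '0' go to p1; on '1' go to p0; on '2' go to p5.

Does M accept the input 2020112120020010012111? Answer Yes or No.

start at p6
read '2': p6 → p4
read '0': p4 → p1
read '2': p1 → p5
read '0': p5 → p5
read '1': p5 → p2
read '1': p2 → p5
read '2': p5 → p1
read '1': p1 → p0
read '2': p0 → p5
read '0': p5 → p5
read '0': p5 → p5
read '2': p5 → p1
read '0': p1 → p1
read '0': p1 → p1
read '1': p1 → p0
read '0': p0 → p1
read '0': p1 → p1
read '1': p1 → p0
read '2': p0 → p5
read '1': p5 → p2
read '1': p2 → p5
read '1': p5 → p2
End state p2 is not accepting.

No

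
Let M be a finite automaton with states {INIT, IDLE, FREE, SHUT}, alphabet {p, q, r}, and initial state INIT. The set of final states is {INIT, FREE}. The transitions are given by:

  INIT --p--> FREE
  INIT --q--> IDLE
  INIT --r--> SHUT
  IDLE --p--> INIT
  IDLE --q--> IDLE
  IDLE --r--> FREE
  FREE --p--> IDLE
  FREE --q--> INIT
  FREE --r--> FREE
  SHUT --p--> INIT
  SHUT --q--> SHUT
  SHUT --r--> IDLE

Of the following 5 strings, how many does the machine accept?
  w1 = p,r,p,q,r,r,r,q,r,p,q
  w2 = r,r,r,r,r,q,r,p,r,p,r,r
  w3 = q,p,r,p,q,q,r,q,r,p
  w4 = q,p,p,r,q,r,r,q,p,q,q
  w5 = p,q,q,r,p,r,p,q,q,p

w1: Trace: INIT -p-> FREE -r-> FREE -p-> IDLE -q-> IDLE -r-> FREE -r-> FREE -r-> FREE -q-> INIT -r-> SHUT -p-> INIT -q-> IDLE  → end IDLE, rejected
w2: Trace: INIT -r-> SHUT -r-> IDLE -r-> FREE -r-> FREE -r-> FREE -q-> INIT -r-> SHUT -p-> INIT -r-> SHUT -p-> INIT -r-> SHUT -r-> IDLE  → end IDLE, rejected
w3: Trace: INIT -q-> IDLE -p-> INIT -r-> SHUT -p-> INIT -q-> IDLE -q-> IDLE -r-> FREE -q-> INIT -r-> SHUT -p-> INIT  → end INIT, accepted
w4: Trace: INIT -q-> IDLE -p-> INIT -p-> FREE -r-> FREE -q-> INIT -r-> SHUT -r-> IDLE -q-> IDLE -p-> INIT -q-> IDLE -q-> IDLE  → end IDLE, rejected
w5: Trace: INIT -p-> FREE -q-> INIT -q-> IDLE -r-> FREE -p-> IDLE -r-> FREE -p-> IDLE -q-> IDLE -q-> IDLE -p-> INIT  → end INIT, accepted

2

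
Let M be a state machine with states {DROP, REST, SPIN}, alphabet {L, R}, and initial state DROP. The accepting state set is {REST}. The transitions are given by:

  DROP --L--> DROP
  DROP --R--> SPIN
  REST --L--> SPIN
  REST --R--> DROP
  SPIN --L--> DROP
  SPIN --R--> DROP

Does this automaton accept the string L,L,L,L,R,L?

No

start at DROP
read 'L': DROP → DROP
read 'L': DROP → DROP
read 'L': DROP → DROP
read 'L': DROP → DROP
read 'R': DROP → SPIN
read 'L': SPIN → DROP
End state DROP is not accepting.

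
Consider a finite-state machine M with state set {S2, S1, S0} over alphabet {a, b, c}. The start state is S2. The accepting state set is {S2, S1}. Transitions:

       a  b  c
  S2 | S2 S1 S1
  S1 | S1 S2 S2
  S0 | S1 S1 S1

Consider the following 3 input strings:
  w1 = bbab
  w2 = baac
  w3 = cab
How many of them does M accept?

3

w1: S2 → S1 → S2 → S2 → S1  → end S1, accepted
w2: S2 → S1 → S1 → S1 → S2  → end S2, accepted
w3: S2 → S1 → S1 → S2  → end S2, accepted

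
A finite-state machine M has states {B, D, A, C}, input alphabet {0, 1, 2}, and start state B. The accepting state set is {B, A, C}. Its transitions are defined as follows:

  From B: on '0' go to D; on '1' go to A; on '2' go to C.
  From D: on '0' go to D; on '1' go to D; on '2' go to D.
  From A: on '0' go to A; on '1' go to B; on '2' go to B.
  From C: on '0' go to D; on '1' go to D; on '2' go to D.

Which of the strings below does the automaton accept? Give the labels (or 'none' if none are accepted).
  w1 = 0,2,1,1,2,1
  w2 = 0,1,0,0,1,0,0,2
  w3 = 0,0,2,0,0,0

w1:
  start at B
  read '0': B → D
  read '2': D → D
  read '1': D → D
  read '1': D → D
  read '2': D → D
  read '1': D → D
  end D, rejected
w2:
  start at B
  read '0': B → D
  read '1': D → D
  read '0': D → D
  read '0': D → D
  read '1': D → D
  read '0': D → D
  read '0': D → D
  read '2': D → D
  end D, rejected
w3:
  start at B
  read '0': B → D
  read '0': D → D
  read '2': D → D
  read '0': D → D
  read '0': D → D
  read '0': D → D
  end D, rejected

none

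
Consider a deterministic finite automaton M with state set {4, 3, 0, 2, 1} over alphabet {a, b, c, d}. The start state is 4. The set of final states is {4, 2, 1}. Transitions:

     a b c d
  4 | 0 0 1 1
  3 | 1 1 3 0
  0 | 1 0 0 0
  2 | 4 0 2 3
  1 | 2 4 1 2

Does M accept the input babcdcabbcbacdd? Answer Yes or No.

No

4 → 0 → 1 → 4 → 1 → 2 → 2 → 4 → 0 → 0 → 0 → 0 → 1 → 1 → 2 → 3
End state 3 is not accepting.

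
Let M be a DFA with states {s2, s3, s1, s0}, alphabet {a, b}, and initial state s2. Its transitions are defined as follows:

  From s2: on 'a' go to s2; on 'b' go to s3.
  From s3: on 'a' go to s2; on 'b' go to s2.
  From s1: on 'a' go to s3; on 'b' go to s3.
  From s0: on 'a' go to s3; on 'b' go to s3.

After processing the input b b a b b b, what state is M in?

start at s2
read 'b': s2 → s3
read 'b': s3 → s2
read 'a': s2 → s2
read 'b': s2 → s3
read 'b': s3 → s2
read 'b': s2 → s3

s3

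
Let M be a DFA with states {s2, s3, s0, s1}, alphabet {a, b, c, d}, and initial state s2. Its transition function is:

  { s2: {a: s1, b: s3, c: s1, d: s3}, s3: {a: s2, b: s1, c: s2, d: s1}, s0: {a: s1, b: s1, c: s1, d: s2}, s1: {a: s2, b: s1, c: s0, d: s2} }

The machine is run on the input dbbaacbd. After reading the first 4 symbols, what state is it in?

s2

Trace: s2 -d-> s3 -b-> s1 -b-> s1 -a-> s2
After 4 symbols: s2.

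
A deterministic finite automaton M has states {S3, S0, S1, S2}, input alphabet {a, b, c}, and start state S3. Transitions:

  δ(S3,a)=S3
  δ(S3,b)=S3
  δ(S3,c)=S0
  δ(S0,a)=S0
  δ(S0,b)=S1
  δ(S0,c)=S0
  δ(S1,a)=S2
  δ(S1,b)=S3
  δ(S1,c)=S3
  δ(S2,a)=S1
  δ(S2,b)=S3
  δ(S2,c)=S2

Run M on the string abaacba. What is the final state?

S2

start at S3
read 'a': S3 → S3
read 'b': S3 → S3
read 'a': S3 → S3
read 'a': S3 → S3
read 'c': S3 → S0
read 'b': S0 → S1
read 'a': S1 → S2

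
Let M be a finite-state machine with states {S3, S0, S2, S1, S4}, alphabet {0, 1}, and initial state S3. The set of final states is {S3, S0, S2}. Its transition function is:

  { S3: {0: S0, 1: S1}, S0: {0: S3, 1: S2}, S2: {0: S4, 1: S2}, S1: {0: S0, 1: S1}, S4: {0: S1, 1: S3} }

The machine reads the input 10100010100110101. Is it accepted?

S3 → S1 → S0 → S2 → S4 → S1 → S0 → S2 → S4 → S3 → S0 → S3 → S1 → S1 → S0 → S2 → S4 → S3
End state S3 is accepting.

Yes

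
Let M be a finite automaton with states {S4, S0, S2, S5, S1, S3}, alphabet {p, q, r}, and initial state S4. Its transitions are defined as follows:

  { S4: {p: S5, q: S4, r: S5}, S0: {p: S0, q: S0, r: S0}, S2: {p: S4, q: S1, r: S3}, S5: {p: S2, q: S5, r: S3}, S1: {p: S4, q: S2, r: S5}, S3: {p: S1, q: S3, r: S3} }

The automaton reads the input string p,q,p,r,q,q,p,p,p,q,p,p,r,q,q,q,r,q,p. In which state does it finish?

S4 → S5 → S5 → S2 → S3 → S3 → S3 → S1 → S4 → S5 → S5 → S2 → S4 → S5 → S5 → S5 → S5 → S3 → S3 → S1

S1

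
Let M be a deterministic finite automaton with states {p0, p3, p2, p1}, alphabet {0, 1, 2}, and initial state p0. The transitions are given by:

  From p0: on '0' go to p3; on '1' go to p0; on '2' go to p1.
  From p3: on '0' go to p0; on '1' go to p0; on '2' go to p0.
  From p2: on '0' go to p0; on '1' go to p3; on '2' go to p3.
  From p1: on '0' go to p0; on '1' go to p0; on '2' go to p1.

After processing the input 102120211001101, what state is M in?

Trace: p0 -1-> p0 -0-> p3 -2-> p0 -1-> p0 -2-> p1 -0-> p0 -2-> p1 -1-> p0 -1-> p0 -0-> p3 -0-> p0 -1-> p0 -1-> p0 -0-> p3 -1-> p0

p0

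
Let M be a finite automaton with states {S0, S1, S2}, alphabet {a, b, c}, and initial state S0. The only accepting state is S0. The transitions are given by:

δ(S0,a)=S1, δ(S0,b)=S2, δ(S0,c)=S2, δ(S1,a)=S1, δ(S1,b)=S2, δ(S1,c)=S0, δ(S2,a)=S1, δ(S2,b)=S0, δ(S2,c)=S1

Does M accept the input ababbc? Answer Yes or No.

start at S0
read 'a': S0 → S1
read 'b': S1 → S2
read 'a': S2 → S1
read 'b': S1 → S2
read 'b': S2 → S0
read 'c': S0 → S2
End state S2 is not accepting.

No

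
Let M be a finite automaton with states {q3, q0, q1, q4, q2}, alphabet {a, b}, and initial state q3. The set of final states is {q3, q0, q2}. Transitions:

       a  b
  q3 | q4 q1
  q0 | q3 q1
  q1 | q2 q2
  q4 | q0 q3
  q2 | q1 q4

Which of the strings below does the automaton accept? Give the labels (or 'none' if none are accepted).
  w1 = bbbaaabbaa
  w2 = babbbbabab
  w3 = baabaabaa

w1:
  start at q3
  read 'b': q3 → q1
  read 'b': q1 → q2
  read 'b': q2 → q4
  read 'a': q4 → q0
  read 'a': q0 → q3
  read 'a': q3 → q4
  read 'b': q4 → q3
  read 'b': q3 → q1
  read 'a': q1 → q2
  read 'a': q2 → q1
  end q1, rejected
w2:
  start at q3
  read 'b': q3 → q1
  read 'a': q1 → q2
  read 'b': q2 → q4
  read 'b': q4 → q3
  read 'b': q3 → q1
  read 'b': q1 → q2
  read 'a': q2 → q1
  read 'b': q1 → q2
  read 'a': q2 → q1
  read 'b': q1 → q2
  end q2, accepted
w3:
  start at q3
  read 'b': q3 → q1
  read 'a': q1 → q2
  read 'a': q2 → q1
  read 'b': q1 → q2
  read 'a': q2 → q1
  read 'a': q1 → q2
  read 'b': q2 → q4
  read 'a': q4 → q0
  read 'a': q0 → q3
  end q3, accepted

w2, w3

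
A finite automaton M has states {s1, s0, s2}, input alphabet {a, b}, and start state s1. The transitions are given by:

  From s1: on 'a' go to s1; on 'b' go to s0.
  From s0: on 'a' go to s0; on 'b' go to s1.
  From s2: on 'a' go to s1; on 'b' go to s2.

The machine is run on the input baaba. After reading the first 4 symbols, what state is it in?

s1 → s0 → s0 → s0 → s1
After 4 symbols: s1.

s1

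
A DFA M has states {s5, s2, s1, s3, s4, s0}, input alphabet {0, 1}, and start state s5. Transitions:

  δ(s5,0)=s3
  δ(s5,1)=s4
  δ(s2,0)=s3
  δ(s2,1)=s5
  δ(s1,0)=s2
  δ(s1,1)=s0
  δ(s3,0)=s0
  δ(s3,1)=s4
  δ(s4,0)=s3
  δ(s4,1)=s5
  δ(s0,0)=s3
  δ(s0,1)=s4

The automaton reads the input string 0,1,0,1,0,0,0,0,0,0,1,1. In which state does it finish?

s5

s5 → s3 → s4 → s3 → s4 → s3 → s0 → s3 → s0 → s3 → s0 → s4 → s5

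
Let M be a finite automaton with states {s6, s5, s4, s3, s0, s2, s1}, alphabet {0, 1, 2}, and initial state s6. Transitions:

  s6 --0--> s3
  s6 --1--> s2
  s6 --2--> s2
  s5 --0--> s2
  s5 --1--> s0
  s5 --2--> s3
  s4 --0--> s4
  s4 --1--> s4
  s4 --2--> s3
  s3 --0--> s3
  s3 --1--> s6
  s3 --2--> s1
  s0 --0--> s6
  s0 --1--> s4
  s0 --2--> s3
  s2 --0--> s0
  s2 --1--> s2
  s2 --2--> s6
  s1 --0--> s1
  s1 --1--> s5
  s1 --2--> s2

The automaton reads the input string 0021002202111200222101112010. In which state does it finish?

s3

s6 → s3 → s3 → s1 → s5 → s2 → s0 → s3 → s1 → s1 → s2 → s2 → s2 → s2 → s6 → s3 → s3 → s1 → s2 → s6 → s2 → s0 → s4 → s4 → s4 → s3 → s3 → s6 → s3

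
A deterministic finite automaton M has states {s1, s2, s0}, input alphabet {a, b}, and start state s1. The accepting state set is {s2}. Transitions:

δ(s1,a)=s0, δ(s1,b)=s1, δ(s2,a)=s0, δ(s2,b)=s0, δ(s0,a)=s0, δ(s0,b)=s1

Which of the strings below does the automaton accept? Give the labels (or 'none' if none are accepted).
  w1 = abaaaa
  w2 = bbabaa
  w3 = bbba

w1: s1 → s0 → s1 → s0 → s0 → s0 → s0  → end s0, rejected
w2: s1 → s1 → s1 → s0 → s1 → s0 → s0  → end s0, rejected
w3: s1 → s1 → s1 → s1 → s0  → end s0, rejected

none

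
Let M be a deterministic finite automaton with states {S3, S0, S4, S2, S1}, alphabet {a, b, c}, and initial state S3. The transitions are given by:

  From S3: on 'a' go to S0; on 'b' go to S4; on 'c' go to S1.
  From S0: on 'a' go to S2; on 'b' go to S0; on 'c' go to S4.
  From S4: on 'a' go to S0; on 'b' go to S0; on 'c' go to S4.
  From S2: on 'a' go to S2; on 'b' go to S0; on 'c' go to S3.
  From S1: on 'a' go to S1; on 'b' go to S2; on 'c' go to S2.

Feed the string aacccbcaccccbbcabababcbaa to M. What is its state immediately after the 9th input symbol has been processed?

Trace: S3 -a-> S0 -a-> S2 -c-> S3 -c-> S1 -c-> S2 -b-> S0 -c-> S4 -a-> S0 -c-> S4
After 9 symbols: S4.

S4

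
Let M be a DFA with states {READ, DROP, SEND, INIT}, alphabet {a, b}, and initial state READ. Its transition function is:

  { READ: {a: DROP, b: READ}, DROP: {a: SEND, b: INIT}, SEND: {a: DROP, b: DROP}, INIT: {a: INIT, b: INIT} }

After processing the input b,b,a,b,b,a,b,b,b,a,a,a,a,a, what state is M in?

INIT

start at READ
read 'b': READ → READ
read 'b': READ → READ
read 'a': READ → DROP
read 'b': DROP → INIT
read 'b': INIT → INIT
read 'a': INIT → INIT
read 'b': INIT → INIT
read 'b': INIT → INIT
read 'b': INIT → INIT
read 'a': INIT → INIT
read 'a': INIT → INIT
read 'a': INIT → INIT
read 'a': INIT → INIT
read 'a': INIT → INIT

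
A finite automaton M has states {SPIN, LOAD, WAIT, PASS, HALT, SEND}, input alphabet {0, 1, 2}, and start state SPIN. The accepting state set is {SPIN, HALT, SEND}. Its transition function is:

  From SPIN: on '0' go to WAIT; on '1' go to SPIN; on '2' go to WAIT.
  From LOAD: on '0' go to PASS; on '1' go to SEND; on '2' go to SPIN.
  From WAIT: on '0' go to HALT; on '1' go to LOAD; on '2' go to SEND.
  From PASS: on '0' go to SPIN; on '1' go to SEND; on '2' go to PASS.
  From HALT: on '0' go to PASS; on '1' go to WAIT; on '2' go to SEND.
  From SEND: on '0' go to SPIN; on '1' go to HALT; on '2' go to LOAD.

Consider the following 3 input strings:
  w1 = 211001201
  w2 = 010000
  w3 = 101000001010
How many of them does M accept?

w1: SPIN → WAIT → LOAD → SEND → SPIN → WAIT → LOAD → SPIN → WAIT → LOAD  → end LOAD, rejected
w2: SPIN → WAIT → LOAD → PASS → SPIN → WAIT → HALT  → end HALT, accepted
w3: SPIN → SPIN → WAIT → LOAD → PASS → SPIN → WAIT → HALT → PASS → SEND → SPIN → SPIN → WAIT  → end WAIT, rejected

1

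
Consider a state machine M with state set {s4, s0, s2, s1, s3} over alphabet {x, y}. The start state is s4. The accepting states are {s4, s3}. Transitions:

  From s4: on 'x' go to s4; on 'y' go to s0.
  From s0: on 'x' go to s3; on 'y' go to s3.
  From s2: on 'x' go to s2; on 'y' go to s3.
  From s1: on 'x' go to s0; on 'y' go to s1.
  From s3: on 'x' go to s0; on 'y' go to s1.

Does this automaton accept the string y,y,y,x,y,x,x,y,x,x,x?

No

start at s4
read 'y': s4 → s0
read 'y': s0 → s3
read 'y': s3 → s1
read 'x': s1 → s0
read 'y': s0 → s3
read 'x': s3 → s0
read 'x': s0 → s3
read 'y': s3 → s1
read 'x': s1 → s0
read 'x': s0 → s3
read 'x': s3 → s0
End state s0 is not accepting.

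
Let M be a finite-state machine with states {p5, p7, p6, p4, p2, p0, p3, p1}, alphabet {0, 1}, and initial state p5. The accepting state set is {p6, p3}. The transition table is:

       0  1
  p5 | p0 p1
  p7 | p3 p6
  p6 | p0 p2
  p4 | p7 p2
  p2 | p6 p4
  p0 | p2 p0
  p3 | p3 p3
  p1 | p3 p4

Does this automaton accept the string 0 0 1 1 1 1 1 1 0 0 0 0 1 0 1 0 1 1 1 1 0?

Trace: p5 -0-> p0 -0-> p2 -1-> p4 -1-> p2 -1-> p4 -1-> p2 -1-> p4 -1-> p2 -0-> p6 -0-> p0 -0-> p2 -0-> p6 -1-> p2 -0-> p6 -1-> p2 -0-> p6 -1-> p2 -1-> p4 -1-> p2 -1-> p4 -0-> p7
End state p7 is not accepting.

No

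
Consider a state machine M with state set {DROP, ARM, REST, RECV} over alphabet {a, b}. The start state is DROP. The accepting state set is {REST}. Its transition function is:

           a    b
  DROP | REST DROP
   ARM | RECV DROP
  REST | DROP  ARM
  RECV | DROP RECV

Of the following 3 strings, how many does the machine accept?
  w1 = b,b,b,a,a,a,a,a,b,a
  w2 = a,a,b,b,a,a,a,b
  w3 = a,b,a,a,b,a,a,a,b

w1:
  start at DROP
  read 'b': DROP → DROP
  read 'b': DROP → DROP
  read 'b': DROP → DROP
  read 'a': DROP → REST
  read 'a': REST → DROP
  read 'a': DROP → REST
  read 'a': REST → DROP
  read 'a': DROP → REST
  read 'b': REST → ARM
  read 'a': ARM → RECV
  end RECV, rejected
w2:
  start at DROP
  read 'a': DROP → REST
  read 'a': REST → DROP
  read 'b': DROP → DROP
  read 'b': DROP → DROP
  read 'a': DROP → REST
  read 'a': REST → DROP
  read 'a': DROP → REST
  read 'b': REST → ARM
  end ARM, rejected
w3:
  start at DROP
  read 'a': DROP → REST
  read 'b': REST → ARM
  read 'a': ARM → RECV
  read 'a': RECV → DROP
  read 'b': DROP → DROP
  read 'a': DROP → REST
  read 'a': REST → DROP
  read 'a': DROP → REST
  read 'b': REST → ARM
  end ARM, rejected

0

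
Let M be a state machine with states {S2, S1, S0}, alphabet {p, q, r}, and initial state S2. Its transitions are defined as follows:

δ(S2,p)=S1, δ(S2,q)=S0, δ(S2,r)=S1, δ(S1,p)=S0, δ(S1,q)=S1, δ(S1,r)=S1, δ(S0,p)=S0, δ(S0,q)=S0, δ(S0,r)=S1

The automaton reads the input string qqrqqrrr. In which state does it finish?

Trace: S2 -q-> S0 -q-> S0 -r-> S1 -q-> S1 -q-> S1 -r-> S1 -r-> S1 -r-> S1

S1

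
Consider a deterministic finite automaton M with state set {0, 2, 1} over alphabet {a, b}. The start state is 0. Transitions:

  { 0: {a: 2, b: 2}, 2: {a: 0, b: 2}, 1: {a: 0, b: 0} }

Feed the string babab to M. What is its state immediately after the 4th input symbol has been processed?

0 → 2 → 0 → 2 → 0
After 4 symbols: 0.

0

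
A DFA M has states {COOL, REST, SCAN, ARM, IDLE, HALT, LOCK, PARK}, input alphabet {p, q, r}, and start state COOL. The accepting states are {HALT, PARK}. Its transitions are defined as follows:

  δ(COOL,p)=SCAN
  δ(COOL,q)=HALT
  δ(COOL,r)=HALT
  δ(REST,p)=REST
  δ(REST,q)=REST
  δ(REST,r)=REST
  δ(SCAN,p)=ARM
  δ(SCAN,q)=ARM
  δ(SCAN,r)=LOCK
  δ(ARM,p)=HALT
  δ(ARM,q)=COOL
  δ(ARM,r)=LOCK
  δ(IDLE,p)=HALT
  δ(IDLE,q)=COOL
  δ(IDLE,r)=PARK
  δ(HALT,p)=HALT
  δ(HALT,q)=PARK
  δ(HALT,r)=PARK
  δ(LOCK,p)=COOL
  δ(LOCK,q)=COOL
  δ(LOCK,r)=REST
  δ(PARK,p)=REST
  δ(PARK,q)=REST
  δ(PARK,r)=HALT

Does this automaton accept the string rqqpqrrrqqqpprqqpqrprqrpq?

No

Trace: COOL -r-> HALT -q-> PARK -q-> REST -p-> REST -q-> REST -r-> REST -r-> REST -r-> REST -q-> REST -q-> REST -q-> REST -p-> REST -p-> REST -r-> REST -q-> REST -q-> REST -p-> REST -q-> REST -r-> REST -p-> REST -r-> REST -q-> REST -r-> REST -p-> REST -q-> REST
End state REST is not accepting.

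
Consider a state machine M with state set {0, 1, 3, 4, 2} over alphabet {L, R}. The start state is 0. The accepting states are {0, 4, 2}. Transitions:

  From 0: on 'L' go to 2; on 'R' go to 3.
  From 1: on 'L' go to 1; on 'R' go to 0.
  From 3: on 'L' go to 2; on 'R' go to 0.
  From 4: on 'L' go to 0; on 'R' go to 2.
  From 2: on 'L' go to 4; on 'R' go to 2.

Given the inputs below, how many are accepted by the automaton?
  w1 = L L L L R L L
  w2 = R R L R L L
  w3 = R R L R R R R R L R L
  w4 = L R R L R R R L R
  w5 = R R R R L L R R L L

5

w1:
  start at 0
  read 'L': 0 → 2
  read 'L': 2 → 4
  read 'L': 4 → 0
  read 'L': 0 → 2
  read 'R': 2 → 2
  read 'L': 2 → 4
  read 'L': 4 → 0
  end 0, accepted
w2:
  start at 0
  read 'R': 0 → 3
  read 'R': 3 → 0
  read 'L': 0 → 2
  read 'R': 2 → 2
  read 'L': 2 → 4
  read 'L': 4 → 0
  end 0, accepted
w3:
  start at 0
  read 'R': 0 → 3
  read 'R': 3 → 0
  read 'L': 0 → 2
  read 'R': 2 → 2
  read 'R': 2 → 2
  read 'R': 2 → 2
  read 'R': 2 → 2
  read 'R': 2 → 2
  read 'L': 2 → 4
  read 'R': 4 → 2
  read 'L': 2 → 4
  end 4, accepted
w4:
  start at 0
  read 'L': 0 → 2
  read 'R': 2 → 2
  read 'R': 2 → 2
  read 'L': 2 → 4
  read 'R': 4 → 2
  read 'R': 2 → 2
  read 'R': 2 → 2
  read 'L': 2 → 4
  read 'R': 4 → 2
  end 2, accepted
w5:
  start at 0
  read 'R': 0 → 3
  read 'R': 3 → 0
  read 'R': 0 → 3
  read 'R': 3 → 0
  read 'L': 0 → 2
  read 'L': 2 → 4
  read 'R': 4 → 2
  read 'R': 2 → 2
  read 'L': 2 → 4
  read 'L': 4 → 0
  end 0, accepted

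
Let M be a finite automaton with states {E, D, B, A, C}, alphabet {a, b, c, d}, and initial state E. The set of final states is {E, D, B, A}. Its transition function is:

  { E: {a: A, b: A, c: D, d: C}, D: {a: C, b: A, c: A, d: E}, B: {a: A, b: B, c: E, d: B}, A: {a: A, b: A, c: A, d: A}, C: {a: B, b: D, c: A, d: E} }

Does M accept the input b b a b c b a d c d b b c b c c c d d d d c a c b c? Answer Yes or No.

start at E
read 'b': E → A
read 'b': A → A
read 'a': A → A
read 'b': A → A
read 'c': A → A
read 'b': A → A
read 'a': A → A
read 'd': A → A
read 'c': A → A
read 'd': A → A
read 'b': A → A
read 'b': A → A
read 'c': A → A
read 'b': A → A
read 'c': A → A
read 'c': A → A
read 'c': A → A
read 'd': A → A
read 'd': A → A
read 'd': A → A
read 'd': A → A
read 'c': A → A
read 'a': A → A
read 'c': A → A
read 'b': A → A
read 'c': A → A
End state A is accepting.

Yes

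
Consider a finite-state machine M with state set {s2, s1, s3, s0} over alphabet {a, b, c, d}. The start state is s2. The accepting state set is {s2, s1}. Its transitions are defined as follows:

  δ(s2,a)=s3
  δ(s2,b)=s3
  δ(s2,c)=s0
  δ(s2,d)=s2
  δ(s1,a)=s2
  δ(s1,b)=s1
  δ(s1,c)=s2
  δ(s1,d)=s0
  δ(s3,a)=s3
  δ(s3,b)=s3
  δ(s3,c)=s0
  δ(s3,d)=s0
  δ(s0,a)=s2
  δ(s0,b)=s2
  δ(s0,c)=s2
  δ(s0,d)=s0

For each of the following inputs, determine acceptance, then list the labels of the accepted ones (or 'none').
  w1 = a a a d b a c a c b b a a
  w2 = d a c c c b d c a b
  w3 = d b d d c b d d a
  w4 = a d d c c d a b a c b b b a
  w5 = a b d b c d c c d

w1: s2 → s3 → s3 → s3 → s0 → s2 → s3 → s0 → s2 → s0 → s2 → s3 → s3 → s3  → end s3, rejected
w2: s2 → s2 → s3 → s0 → s2 → s0 → s2 → s2 → s0 → s2 → s3  → end s3, rejected
w3: s2 → s2 → s3 → s0 → s0 → s2 → s3 → s0 → s0 → s2  → end s2, accepted
w4: s2 → s3 → s0 → s0 → s2 → s0 → s0 → s2 → s3 → s3 → s0 → s2 → s3 → s3 → s3  → end s3, rejected
w5: s2 → s3 → s3 → s0 → s2 → s0 → s0 → s2 → s0 → s0  → end s0, rejected

w3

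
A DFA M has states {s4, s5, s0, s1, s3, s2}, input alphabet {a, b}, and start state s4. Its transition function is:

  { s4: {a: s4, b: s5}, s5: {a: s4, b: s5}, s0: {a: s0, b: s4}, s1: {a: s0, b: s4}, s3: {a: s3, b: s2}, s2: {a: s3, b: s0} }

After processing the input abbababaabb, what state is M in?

s5

s4 → s4 → s5 → s5 → s4 → s5 → s4 → s5 → s4 → s4 → s5 → s5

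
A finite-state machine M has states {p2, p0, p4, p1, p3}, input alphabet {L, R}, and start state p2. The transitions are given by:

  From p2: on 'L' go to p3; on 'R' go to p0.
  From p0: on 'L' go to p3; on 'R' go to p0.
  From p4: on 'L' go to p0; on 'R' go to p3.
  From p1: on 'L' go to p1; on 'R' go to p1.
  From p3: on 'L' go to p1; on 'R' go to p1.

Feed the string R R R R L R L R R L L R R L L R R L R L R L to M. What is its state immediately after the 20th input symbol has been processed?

p1

start at p2
read 'R': p2 → p0
read 'R': p0 → p0
read 'R': p0 → p0
read 'R': p0 → p0
read 'L': p0 → p3
read 'R': p3 → p1
read 'L': p1 → p1
read 'R': p1 → p1
read 'R': p1 → p1
read 'L': p1 → p1
read 'L': p1 → p1
read 'R': p1 → p1
read 'R': p1 → p1
read 'L': p1 → p1
read 'L': p1 → p1
read 'R': p1 → p1
read 'R': p1 → p1
read 'L': p1 → p1
read 'R': p1 → p1
read 'L': p1 → p1
After 20 symbols: p1.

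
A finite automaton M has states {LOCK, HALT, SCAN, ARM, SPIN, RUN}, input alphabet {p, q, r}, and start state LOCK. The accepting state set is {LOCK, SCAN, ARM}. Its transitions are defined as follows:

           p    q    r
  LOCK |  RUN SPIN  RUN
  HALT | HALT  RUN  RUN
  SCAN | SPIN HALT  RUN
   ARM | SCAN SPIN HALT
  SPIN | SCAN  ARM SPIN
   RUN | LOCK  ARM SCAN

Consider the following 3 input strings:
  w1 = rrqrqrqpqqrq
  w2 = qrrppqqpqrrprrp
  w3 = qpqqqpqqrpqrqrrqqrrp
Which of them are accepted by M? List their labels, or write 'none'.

w1:
  start at LOCK
  read 'r': LOCK → RUN
  read 'r': RUN → SCAN
  read 'q': SCAN → HALT
  read 'r': HALT → RUN
  read 'q': RUN → ARM
  read 'r': ARM → HALT
  read 'q': HALT → RUN
  read 'p': RUN → LOCK
  read 'q': LOCK → SPIN
  read 'q': SPIN → ARM
  read 'r': ARM → HALT
  read 'q': HALT → RUN
  end RUN, rejected
w2:
  start at LOCK
  read 'q': LOCK → SPIN
  read 'r': SPIN → SPIN
  read 'r': SPIN → SPIN
  read 'p': SPIN → SCAN
  read 'p': SCAN → SPIN
  read 'q': SPIN → ARM
  read 'q': ARM → SPIN
  read 'p': SPIN → SCAN
  read 'q': SCAN → HALT
  read 'r': HALT → RUN
  read 'r': RUN → SCAN
  read 'p': SCAN → SPIN
  read 'r': SPIN → SPIN
  read 'r': SPIN → SPIN
  read 'p': SPIN → SCAN
  end SCAN, accepted
w3:
  start at LOCK
  read 'q': LOCK → SPIN
  read 'p': SPIN → SCAN
  read 'q': SCAN → HALT
  read 'q': HALT → RUN
  read 'q': RUN → ARM
  read 'p': ARM → SCAN
  read 'q': SCAN → HALT
  read 'q': HALT → RUN
  read 'r': RUN → SCAN
  read 'p': SCAN → SPIN
  read 'q': SPIN → ARM
  read 'r': ARM → HALT
  read 'q': HALT → RUN
  read 'r': RUN → SCAN
  read 'r': SCAN → RUN
  read 'q': RUN → ARM
  read 'q': ARM → SPIN
  read 'r': SPIN → SPIN
  read 'r': SPIN → SPIN
  read 'p': SPIN → SCAN
  end SCAN, accepted

w2, w3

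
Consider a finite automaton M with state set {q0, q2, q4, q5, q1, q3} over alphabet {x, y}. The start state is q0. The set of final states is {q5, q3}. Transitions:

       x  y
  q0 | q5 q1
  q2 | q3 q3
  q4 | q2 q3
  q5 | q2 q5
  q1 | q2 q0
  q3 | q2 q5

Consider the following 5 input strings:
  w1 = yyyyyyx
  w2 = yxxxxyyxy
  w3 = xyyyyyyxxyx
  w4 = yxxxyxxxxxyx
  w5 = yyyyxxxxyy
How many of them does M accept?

3

w1:
  start at q0
  read 'y': q0 → q1
  read 'y': q1 → q0
  read 'y': q0 → q1
  read 'y': q1 → q0
  read 'y': q0 → q1
  read 'y': q1 → q0
  read 'x': q0 → q5
  end q5, accepted
w2:
  start at q0
  read 'y': q0 → q1
  read 'x': q1 → q2
  read 'x': q2 → q3
  read 'x': q3 → q2
  read 'x': q2 → q3
  read 'y': q3 → q5
  read 'y': q5 → q5
  read 'x': q5 → q2
  read 'y': q2 → q3
  end q3, accepted
w3:
  start at q0
  read 'x': q0 → q5
  read 'y': q5 → q5
  read 'y': q5 → q5
  read 'y': q5 → q5
  read 'y': q5 → q5
  read 'y': q5 → q5
  read 'y': q5 → q5
  read 'x': q5 → q2
  read 'x': q2 → q3
  read 'y': q3 → q5
  read 'x': q5 → q2
  end q2, rejected
w4:
  start at q0
  read 'y': q0 → q1
  read 'x': q1 → q2
  read 'x': q2 → q3
  read 'x': q3 → q2
  read 'y': q2 → q3
  read 'x': q3 → q2
  read 'x': q2 → q3
  read 'x': q3 → q2
  read 'x': q2 → q3
  read 'x': q3 → q2
  read 'y': q2 → q3
  read 'x': q3 → q2
  end q2, rejected
w5:
  start at q0
  read 'y': q0 → q1
  read 'y': q1 → q0
  read 'y': q0 → q1
  read 'y': q1 → q0
  read 'x': q0 → q5
  read 'x': q5 → q2
  read 'x': q2 → q3
  read 'x': q3 → q2
  read 'y': q2 → q3
  read 'y': q3 → q5
  end q5, accepted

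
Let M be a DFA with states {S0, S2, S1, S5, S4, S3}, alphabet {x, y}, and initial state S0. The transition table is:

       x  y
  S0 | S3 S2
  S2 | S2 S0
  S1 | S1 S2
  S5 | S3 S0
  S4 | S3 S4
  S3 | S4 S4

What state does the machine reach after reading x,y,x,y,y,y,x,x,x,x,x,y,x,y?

S0 → S3 → S4 → S3 → S4 → S4 → S4 → S3 → S4 → S3 → S4 → S3 → S4 → S3 → S4

S4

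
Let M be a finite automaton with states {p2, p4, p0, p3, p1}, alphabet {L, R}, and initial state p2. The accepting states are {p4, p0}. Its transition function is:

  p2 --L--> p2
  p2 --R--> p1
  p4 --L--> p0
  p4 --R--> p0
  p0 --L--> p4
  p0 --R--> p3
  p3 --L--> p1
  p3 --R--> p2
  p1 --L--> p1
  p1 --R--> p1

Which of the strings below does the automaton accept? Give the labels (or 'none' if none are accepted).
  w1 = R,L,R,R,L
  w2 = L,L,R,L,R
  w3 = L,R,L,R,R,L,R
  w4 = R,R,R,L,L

none

w1: Trace: p2 -R-> p1 -L-> p1 -R-> p1 -R-> p1 -L-> p1  → end p1, rejected
w2: Trace: p2 -L-> p2 -L-> p2 -R-> p1 -L-> p1 -R-> p1  → end p1, rejected
w3: Trace: p2 -L-> p2 -R-> p1 -L-> p1 -R-> p1 -R-> p1 -L-> p1 -R-> p1  → end p1, rejected
w4: Trace: p2 -R-> p1 -R-> p1 -R-> p1 -L-> p1 -L-> p1  → end p1, rejected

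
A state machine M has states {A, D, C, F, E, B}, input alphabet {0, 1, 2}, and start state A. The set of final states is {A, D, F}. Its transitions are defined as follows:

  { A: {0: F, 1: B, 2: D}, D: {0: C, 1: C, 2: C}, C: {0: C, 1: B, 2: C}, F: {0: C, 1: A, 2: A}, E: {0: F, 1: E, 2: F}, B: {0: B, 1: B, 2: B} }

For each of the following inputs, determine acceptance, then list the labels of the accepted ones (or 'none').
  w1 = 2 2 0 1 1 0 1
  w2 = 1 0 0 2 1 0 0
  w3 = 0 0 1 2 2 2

none

w1: Trace: A -2-> D -2-> C -0-> C -1-> B -1-> B -0-> B -1-> B  → end B, rejected
w2: Trace: A -1-> B -0-> B -0-> B -2-> B -1-> B -0-> B -0-> B  → end B, rejected
w3: Trace: A -0-> F -0-> C -1-> B -2-> B -2-> B -2-> B  → end B, rejected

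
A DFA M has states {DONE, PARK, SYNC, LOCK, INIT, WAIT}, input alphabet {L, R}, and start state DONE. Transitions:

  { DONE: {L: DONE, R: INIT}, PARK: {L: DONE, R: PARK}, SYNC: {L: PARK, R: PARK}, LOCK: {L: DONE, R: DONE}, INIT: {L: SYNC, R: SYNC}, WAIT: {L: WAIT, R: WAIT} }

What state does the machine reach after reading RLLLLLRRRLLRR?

SYNC

start at DONE
read 'R': DONE → INIT
read 'L': INIT → SYNC
read 'L': SYNC → PARK
read 'L': PARK → DONE
read 'L': DONE → DONE
read 'L': DONE → DONE
read 'R': DONE → INIT
read 'R': INIT → SYNC
read 'R': SYNC → PARK
read 'L': PARK → DONE
read 'L': DONE → DONE
read 'R': DONE → INIT
read 'R': INIT → SYNC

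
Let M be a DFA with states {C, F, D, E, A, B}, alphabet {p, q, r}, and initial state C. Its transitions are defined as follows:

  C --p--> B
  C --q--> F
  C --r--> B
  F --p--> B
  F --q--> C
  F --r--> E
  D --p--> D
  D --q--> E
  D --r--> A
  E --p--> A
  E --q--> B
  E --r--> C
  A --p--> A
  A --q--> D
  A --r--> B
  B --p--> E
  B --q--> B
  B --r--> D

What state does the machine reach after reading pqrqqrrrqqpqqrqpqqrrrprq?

D

start at C
read 'p': C → B
read 'q': B → B
read 'r': B → D
read 'q': D → E
read 'q': E → B
read 'r': B → D
read 'r': D → A
read 'r': A → B
read 'q': B → B
read 'q': B → B
read 'p': B → E
read 'q': E → B
read 'q': B → B
read 'r': B → D
read 'q': D → E
read 'p': E → A
read 'q': A → D
read 'q': D → E
read 'r': E → C
read 'r': C → B
read 'r': B → D
read 'p': D → D
read 'r': D → A
read 'q': A → D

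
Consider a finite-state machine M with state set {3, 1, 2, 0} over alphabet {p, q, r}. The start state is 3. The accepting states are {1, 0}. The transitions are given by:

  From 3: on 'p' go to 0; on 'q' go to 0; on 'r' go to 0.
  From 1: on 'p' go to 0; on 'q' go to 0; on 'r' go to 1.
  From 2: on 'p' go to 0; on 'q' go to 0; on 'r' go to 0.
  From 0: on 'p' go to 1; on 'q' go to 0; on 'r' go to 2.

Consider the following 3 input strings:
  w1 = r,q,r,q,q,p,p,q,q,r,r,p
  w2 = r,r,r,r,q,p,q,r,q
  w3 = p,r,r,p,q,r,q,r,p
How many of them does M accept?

3

w1: 3 → 0 → 0 → 2 → 0 → 0 → 1 → 0 → 0 → 0 → 2 → 0 → 1  → end 1, accepted
w2: 3 → 0 → 2 → 0 → 2 → 0 → 1 → 0 → 2 → 0  → end 0, accepted
w3: 3 → 0 → 2 → 0 → 1 → 0 → 2 → 0 → 2 → 0  → end 0, accepted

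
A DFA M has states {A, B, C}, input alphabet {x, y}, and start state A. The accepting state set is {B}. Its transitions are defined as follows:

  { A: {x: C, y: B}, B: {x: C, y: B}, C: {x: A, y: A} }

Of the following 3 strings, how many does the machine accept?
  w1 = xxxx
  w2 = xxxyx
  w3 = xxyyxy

0

w1:
  start at A
  read 'x': A → C
  read 'x': C → A
  read 'x': A → C
  read 'x': C → A
  end A, rejected
w2:
  start at A
  read 'x': A → C
  read 'x': C → A
  read 'x': A → C
  read 'y': C → A
  read 'x': A → C
  end C, rejected
w3:
  start at A
  read 'x': A → C
  read 'x': C → A
  read 'y': A → B
  read 'y': B → B
  read 'x': B → C
  read 'y': C → A
  end A, rejected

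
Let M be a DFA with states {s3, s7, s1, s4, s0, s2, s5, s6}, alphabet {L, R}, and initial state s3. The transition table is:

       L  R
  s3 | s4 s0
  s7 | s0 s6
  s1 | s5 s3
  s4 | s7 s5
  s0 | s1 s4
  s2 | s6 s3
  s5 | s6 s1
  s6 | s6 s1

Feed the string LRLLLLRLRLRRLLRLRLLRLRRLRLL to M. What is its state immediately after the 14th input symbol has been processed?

s7

Trace: s3 -L-> s4 -R-> s5 -L-> s6 -L-> s6 -L-> s6 -L-> s6 -R-> s1 -L-> s5 -R-> s1 -L-> s5 -R-> s1 -R-> s3 -L-> s4 -L-> s7
After 14 symbols: s7.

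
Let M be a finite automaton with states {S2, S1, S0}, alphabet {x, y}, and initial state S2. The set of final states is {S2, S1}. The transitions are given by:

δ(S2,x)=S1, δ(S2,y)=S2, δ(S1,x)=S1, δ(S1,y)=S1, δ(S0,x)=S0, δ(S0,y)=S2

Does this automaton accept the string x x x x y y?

S2 → S1 → S1 → S1 → S1 → S1 → S1
End state S1 is accepting.

Yes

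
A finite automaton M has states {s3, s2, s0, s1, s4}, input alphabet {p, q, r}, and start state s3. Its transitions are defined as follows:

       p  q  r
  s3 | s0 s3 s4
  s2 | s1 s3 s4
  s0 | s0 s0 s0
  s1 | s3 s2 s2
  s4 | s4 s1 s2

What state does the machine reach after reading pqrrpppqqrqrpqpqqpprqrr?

Trace: s3 -p-> s0 -q-> s0 -r-> s0 -r-> s0 -p-> s0 -p-> s0 -p-> s0 -q-> s0 -q-> s0 -r-> s0 -q-> s0 -r-> s0 -p-> s0 -q-> s0 -p-> s0 -q-> s0 -q-> s0 -p-> s0 -p-> s0 -r-> s0 -q-> s0 -r-> s0 -r-> s0

s0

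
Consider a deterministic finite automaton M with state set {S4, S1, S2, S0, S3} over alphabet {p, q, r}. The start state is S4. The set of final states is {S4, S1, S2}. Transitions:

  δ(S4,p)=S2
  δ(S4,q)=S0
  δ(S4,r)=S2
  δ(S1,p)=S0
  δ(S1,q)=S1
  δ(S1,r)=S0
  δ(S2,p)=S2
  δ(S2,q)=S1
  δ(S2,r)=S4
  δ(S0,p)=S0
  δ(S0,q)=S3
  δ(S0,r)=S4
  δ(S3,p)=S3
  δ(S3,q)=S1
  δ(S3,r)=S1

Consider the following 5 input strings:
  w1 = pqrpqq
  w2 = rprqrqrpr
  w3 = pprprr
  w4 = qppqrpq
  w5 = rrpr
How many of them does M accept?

w1: S4 → S2 → S1 → S0 → S0 → S3 → S1  → end S1, accepted
w2: S4 → S2 → S2 → S4 → S0 → S4 → S0 → S4 → S2 → S4  → end S4, accepted
w3: S4 → S2 → S2 → S4 → S2 → S4 → S2  → end S2, accepted
w4: S4 → S0 → S0 → S0 → S3 → S1 → S0 → S3  → end S3, rejected
w5: S4 → S2 → S4 → S2 → S4  → end S4, accepted

4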